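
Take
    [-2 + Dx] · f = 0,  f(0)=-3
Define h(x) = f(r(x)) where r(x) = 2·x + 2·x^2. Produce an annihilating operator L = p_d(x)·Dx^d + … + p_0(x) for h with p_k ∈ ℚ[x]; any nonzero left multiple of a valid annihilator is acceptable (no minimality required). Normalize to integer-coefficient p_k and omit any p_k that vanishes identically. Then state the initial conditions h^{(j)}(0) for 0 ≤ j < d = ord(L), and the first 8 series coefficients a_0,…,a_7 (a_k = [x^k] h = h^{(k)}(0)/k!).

f: a_k = -3, -6, -6, -4, -2, -4/5, -4/15, -8/105, …
h₀=f(r): pull back L_f along r ⇒ L₀.
L = (-4 - 8·x) + Dx  (order 1).
h: a_k = -3, -12, -36, -80, -152, -1248/5, -5536/15, -52096/105, …
ICs: h(0) = -3.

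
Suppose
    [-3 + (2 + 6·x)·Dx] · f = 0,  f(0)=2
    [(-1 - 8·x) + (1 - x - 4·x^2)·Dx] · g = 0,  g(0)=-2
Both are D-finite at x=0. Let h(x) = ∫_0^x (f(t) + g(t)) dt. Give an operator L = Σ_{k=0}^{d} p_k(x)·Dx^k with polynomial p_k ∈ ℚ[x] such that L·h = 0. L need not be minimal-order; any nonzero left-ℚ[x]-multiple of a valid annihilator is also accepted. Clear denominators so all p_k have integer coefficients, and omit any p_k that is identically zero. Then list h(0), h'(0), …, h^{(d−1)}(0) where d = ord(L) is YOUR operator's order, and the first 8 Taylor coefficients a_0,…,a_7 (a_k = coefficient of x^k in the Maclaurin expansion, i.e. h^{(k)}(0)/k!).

f: a_k = 2, 3, -9/4, 27/8, -405/64, 1701/128, -15309/512, 72171/1024, …
g: a_k = -2, -2, -10, -18, -58, -130, -362, -882, …
Weyl lclm of L_f,L_g ⇒ L₀ (ord ≤ 2).
h=∫h₀ ⇒ L = L₀·Dx.
L = (69 + 387·x + 900·x^2 + 1440·x^3)·Dx + (-49 - 318·x - 1257·x^2 - 3240·x^3 - 3600·x^4)·Dx^2 + (-2 + 46·x + 234·x^2 - 86·x^3 - 1440·x^4 - 1440·x^5)·Dx^3  (order 3).
h: a_k = 0, 0, 1/2, -49/12, -117/32, -4117/320, -14939/768, -200653/3584, …
ICs: h(0) = 0, h′(0) = 0, h′′(0) = 1.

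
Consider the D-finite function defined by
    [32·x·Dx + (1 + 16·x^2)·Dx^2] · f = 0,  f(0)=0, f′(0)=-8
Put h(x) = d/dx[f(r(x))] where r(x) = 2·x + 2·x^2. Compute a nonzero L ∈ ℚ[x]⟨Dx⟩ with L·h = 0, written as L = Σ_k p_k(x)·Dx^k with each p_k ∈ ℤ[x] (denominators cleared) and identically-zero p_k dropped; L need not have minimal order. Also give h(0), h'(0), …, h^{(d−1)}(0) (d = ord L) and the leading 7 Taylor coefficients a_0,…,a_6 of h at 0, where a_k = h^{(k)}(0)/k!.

f: a_k = 0, -8, 0, 128/3, 0, -2048/5, 0, …
L₀ from L_f via x↦r, Dx↦r'^{-1}Dx.
h=h₀': d/dx-closure on L₀ ⇒ L.
L = (-2 + 128·x + 512·x^2 + 768·x^3 + 384·x^4) + (1 + 2·x + 64·x^2 + 256·x^3 + 320·x^4 + 128·x^5)·Dx  (order 1).
h: a_k = -16, -32, 1024, 4096, -60416, -391168, 3276800, …
ICs: h(0) = -16.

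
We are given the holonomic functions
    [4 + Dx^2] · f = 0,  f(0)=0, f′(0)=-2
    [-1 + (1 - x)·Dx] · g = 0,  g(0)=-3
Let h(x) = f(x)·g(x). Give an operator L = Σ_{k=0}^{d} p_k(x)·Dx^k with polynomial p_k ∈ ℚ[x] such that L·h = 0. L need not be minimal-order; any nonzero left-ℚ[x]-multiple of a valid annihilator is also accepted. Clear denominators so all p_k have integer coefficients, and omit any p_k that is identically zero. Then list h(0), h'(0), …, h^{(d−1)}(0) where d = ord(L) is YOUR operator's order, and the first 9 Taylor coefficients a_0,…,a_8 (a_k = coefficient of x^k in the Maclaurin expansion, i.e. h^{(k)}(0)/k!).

f: a_k = 0, -2, 0, 4/3, 0, -4/15, 0, 8/315, 0, …
g: a_k = -3, -3, -3, -3, -3, -3, -3, -3, -3, …
h₀=f·g: eliminate ⇒ L₀, order ≤ 2·1.
L = (-4 + 4·x) + 2·Dx + (-1 + x)·Dx^2  (order 2).
h: a_k = 0, 6, 6, 2, 2, 14/5, 14/5, 286/105, 286/105, …
ICs: h(0) = 0, h′(0) = 6.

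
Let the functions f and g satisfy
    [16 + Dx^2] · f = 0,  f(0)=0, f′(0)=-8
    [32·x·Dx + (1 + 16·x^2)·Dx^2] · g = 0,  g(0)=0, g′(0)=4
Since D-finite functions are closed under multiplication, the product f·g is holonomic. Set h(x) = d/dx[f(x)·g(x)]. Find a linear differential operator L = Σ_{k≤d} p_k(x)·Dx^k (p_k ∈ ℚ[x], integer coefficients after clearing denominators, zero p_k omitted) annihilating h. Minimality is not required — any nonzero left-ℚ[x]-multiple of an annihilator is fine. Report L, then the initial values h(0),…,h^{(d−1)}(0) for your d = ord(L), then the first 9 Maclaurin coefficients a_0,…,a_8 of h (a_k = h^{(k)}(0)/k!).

f: a_k = 0, -8, 0, 64/3, 0, -256/15, 0, 2048/315, 0, …
g: a_k = 0, 4, 0, -64/3, 0, 1024/5, 0, -16384/7, 0, …
h₀=f·g: eliminate ⇒ L₀, order ≤ 2·2.
h₀' ⇒ L via d/dx closure of L₀.
L = (14080 + 602112·x^2 + 15106048·x^4 + 50331648·x^6 + 100663296·x^8 + 268435456·x^10 + 2147483648·x^12) + (8704·x + 581632·x^3 + 9175040·x^5 + 41943040·x^7 + 167772160·x^9 + 536870912·x^11)·Dx + (960 + 43520·x^2 + 1093632·x^4 + 4849664·x^6 + 16777216·x^8 + 67108864·x^10 + 268435456·x^12)·Dx^2 + (544·x + 36352·x^3 + 573440·x^5 + 2621440·x^7 + 10485760·x^9 + 33554432·x^11)·Dx^3 + (5 + 368·x^2 + 9344·x^4 + 106496·x^6 + 655360·x^8 + 3145728·x^10 + 8388608·x^12)·Dx^4  (order 4).
h: a_k = 0, -64, 0, 1024, 0, -38912/3, 0, 2818048/15, 0, …
ICs: h(0) = 0, h′(0) = -64, h′′(0) = 0, h′′′(0) = 6144.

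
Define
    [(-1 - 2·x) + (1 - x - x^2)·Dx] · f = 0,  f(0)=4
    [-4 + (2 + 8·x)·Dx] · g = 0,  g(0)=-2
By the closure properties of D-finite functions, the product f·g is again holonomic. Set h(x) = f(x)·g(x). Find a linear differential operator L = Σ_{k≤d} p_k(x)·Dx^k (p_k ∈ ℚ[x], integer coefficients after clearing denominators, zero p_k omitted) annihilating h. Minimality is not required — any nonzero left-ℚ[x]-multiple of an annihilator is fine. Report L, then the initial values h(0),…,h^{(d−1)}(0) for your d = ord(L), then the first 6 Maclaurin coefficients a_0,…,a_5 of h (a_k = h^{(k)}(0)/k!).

f: a_k = 4, 4, 8, 12, 20, 32, …
g: a_k = -2, -4, 4, -8, 20, -56, …
Sym-product of L_f,L_g gives L₀ (≤ ord 1).
L = (3 + 4·x + 6·x^2) + (-1 - 3·x + 5·x^2 + 4·x^3)·Dx  (order 1).
h: a_k = -8, -24, -16, -72, -8, -304, …
ICs: h(0) = -8.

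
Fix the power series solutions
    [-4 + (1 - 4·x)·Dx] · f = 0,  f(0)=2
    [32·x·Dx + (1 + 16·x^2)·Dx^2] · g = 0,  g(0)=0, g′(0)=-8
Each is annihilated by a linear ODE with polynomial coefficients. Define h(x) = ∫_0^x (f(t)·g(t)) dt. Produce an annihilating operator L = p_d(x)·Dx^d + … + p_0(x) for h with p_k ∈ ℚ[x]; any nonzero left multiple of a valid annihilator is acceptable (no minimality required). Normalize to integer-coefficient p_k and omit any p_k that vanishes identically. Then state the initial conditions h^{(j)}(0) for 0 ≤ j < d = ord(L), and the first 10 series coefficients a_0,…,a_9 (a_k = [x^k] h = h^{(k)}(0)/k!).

L = 128·x·Dx + (8 - 32·x + 256·x^2)·Dx^2 + (-1 + 4·x - 16·x^2 + 64·x^3)·Dx^3  (order 3).
h: a_k = 0, 0, -8, -64/3, -128/3, -2048/15, -26624/45, -212992/105, -622592/105, -19922944/945, …
ICs: h(0) = 0, h′(0) = 0, h′′(0) = -16.

f: a_k = 2, 8, 32, 128, 512, 2048, 8192, 32768, 131072, 524288, …
g: a_k = 0, -8, 0, 128/3, 0, -2048/5, 0, 32768/7, 0, -524288/9, …
Product ⇒ symmetric product L₀, ord ≤ 2.
∫: right-multiply L₀ by Dx.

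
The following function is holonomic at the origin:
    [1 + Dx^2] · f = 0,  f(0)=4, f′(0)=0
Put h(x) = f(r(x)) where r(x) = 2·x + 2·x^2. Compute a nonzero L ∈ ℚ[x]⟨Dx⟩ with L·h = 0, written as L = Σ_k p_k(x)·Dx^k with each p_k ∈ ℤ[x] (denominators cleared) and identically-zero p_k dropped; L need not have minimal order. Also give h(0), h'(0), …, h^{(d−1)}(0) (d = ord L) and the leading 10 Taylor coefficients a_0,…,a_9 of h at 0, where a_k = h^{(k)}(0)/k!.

L = (4 + 24·x + 48·x^2 + 32·x^3) - 2·Dx + (1 + 2·x)·Dx^2  (order 2).
h: a_k = 4, 0, -8, -16, -16/3, 32/3, 704/45, 128/15, -832/315, -2176/315, …
ICs: h(0) = 4, h′(0) = 0.

f: a_k = 4, 0, -2, 0, 1/6, 0, -1/180, 0, 1/10080, 0, …
Substitute x→r, Dx→(1/r')Dx; clear ⇒ L₀.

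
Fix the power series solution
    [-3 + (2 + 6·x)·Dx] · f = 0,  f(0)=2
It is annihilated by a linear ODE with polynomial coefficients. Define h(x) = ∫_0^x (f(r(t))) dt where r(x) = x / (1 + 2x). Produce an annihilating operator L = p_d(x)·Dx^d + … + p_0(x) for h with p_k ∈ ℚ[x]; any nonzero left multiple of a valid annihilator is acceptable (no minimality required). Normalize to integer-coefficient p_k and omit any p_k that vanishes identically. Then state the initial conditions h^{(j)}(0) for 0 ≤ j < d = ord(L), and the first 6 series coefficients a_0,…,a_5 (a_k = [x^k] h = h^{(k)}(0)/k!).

f: a_k = 2, 3, -9/4, 27/8, -405/64, 1701/128, …
Change of var in L_f (x↦r) gives L₀.
h=∫₀ˣh₀: take L = L₀·Dx.
L = -3·Dx + (2 + 14·x + 20·x^2)·Dx^2  (order 2).
h: a_k = 0, 2, 3/2, -11/4, 195/32, -993/64, …
ICs: h(0) = 0, h′(0) = 2.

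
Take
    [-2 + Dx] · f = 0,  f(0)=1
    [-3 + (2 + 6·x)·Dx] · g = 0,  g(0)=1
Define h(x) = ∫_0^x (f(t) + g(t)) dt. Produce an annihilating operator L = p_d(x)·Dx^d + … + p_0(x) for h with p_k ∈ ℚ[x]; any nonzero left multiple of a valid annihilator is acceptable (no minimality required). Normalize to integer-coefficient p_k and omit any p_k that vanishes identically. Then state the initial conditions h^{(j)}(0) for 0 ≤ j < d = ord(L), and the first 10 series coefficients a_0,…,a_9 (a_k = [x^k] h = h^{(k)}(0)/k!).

f: a_k = 1, 2, 2, 4/3, 2/3, 4/15, 4/45, 8/315, 2/315, 4/2835, …
g: a_k = 1, 3/2, -9/8, 27/16, -405/128, 1701/256, -15309/1024, 72171/2048, -2814669/32768, 14073345/65536, …
L₀ := lclm(L_f,L_g); ord L₀ ≤ 1+1.
h=∫h₀ ⇒ L = L₀·Dx.
L = (42 + 72·x)·Dx + (-25 - 96·x - 144·x^2)·Dx^2 + (2 + 30·x + 72·x^2)·Dx^3  (order 3).
h: a_k = 0, 2, 7/4, 7/24, 145/192, -959/1920, 26539/23040, -684809/322560, 22750249/5160960, -886555199/92897280, …
ICs: h(0) = 0, h′(0) = 2, h′′(0) = 7/2.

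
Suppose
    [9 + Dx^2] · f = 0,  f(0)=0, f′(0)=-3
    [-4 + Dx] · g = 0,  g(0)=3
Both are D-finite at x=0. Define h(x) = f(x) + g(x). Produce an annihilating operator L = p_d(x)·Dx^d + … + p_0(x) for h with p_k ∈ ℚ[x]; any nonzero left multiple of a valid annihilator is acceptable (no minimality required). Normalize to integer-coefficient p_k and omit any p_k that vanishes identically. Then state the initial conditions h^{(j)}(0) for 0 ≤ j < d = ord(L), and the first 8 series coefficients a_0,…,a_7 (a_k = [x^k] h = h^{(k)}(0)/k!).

f: a_k = 0, -3, 0, 9/2, 0, -81/40, 0, 243/560, …
g: a_k = 3, 12, 24, 32, 32, 128/5, 256/15, 1024/105, …
L₀ := lclm(L_f,L_g); ord L₀ ≤ 2+1.
L = -36 + 9·Dx - 4·Dx^2 + Dx^3  (order 3).
h: a_k = 3, 9, 24, 73/2, 32, 943/40, 256/15, 17113/1680, …
ICs: h(0) = 3, h′(0) = 9, h′′(0) = 48.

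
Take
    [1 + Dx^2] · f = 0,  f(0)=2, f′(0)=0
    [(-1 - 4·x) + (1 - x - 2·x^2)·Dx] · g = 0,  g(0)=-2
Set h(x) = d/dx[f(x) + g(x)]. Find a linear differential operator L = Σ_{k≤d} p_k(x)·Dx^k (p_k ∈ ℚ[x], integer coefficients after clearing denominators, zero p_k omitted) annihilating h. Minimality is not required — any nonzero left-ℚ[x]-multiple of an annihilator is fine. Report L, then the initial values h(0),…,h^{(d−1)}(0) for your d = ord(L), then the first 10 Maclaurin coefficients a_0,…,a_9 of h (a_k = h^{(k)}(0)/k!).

f: a_k = 2, 0, -1, 0, 1/12, 0, -1/360, 0, 1/20160, 0, …
g: a_k = -2, -2, -6, -10, -22, -42, -86, -170, -342, -682, …
Weyl lclm of L_f,L_g ⇒ L₀ (ord ≤ 3).
h=h₀': d/dx-closure on L₀ ⇒ L.
L = (270 + 1200·x + 2862·x^2 + 1860·x^3 + 1920·x^4 + 144·x^5 + 96·x^6) + (-31 - 115·x + 75·x^2 + 241·x^3 + 430·x^4 + 372·x^5 + 56·x^6 + 32·x^7)·Dx + (270 + 1200·x + 2862·x^2 + 1860·x^3 + 1920·x^4 + 144·x^5 + 96·x^6)·Dx^2 + (-31 - 115·x + 75·x^2 + 241·x^3 + 430·x^4 + 372·x^5 + 56·x^6 + 32·x^7)·Dx^3  (order 3).
h: a_k = -2, -14, -30, -263/3, -210, -30961/60, -1190, -6894719/2520, -6138, -2478470401/181440, …
ICs: h(0) = -2, h′(0) = -14, h′′(0) = -60.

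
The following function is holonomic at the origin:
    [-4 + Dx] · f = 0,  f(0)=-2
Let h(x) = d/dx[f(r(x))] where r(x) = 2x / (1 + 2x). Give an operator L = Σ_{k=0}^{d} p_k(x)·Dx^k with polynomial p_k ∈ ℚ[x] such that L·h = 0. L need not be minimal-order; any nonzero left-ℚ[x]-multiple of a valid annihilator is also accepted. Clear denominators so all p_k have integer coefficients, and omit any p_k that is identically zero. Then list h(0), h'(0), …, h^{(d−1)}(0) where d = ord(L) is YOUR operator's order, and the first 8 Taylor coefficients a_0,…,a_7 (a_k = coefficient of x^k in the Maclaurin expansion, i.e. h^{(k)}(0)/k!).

f: a_k = -2, -8, -16, -64/3, -64/3, -256/15, -512/45, -2048/315, …
L₀ from L_f via x↦r, Dx↦r'^{-1}Dx.
h=h₀': d/dx-closure on L₀ ⇒ L.
L = (4 - 8·x) + (-1 - 4·x - 4·x^2)·Dx  (order 1).
h: a_k = -16, -64, 64, 512/3, -1792/3, 11264/15, 17408/45, -1294336/315, …
ICs: h(0) = -16.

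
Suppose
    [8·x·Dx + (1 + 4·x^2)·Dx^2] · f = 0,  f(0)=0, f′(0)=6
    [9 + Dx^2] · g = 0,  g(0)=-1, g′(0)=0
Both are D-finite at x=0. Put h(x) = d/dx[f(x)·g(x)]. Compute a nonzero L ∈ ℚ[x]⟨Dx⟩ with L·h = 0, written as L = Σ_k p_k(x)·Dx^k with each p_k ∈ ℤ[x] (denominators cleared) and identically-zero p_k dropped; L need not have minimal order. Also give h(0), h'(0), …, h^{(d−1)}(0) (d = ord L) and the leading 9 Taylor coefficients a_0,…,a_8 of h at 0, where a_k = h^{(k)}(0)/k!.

f: a_k = 0, 6, 0, -8, 0, 96/5, 0, -384/7, 0, …
g: a_k = -1, 0, 9/2, 0, -27/8, 0, 81/80, 0, -729/4480, …
Sym-product of L_f,L_g gives L₀ (≤ ord 4).
h=h₀': d/dx-closure on L₀ ⇒ L.
L = (134325 + 1685016·x^2 + 9665136·x^4 + 17604864·x^6 + 22954752·x^8 + 28366848·x^10 + 26873856·x^12) + (77328·x + 1187136·x^3 + 5460480·x^5 + 10782720·x^7 + 14929920·x^9 + 11943936·x^11)·Dx + (17850 + 242160·x^2 + 1468896·x^4 + 3414528·x^6 + 5764608·x^8 + 7630848·x^10 + 5971968·x^12)·Dx^2 + (8592·x + 131904·x^3 + 606720·x^5 + 1198080·x^7 + 1658880·x^9 + 1327104·x^11)·Dx^3 + (325 + 6104·x^2 + 43888·x^4 + 162048·x^6 + 357120·x^8 + 497664·x^10 + 331776·x^12)·Dx^4  (order 4).
h: a_k = -6, 0, 105, 0, -1509/4, 0, 48813/40, 0, -9906627/2240, …
ICs: h(0) = -6, h′(0) = 0, h′′(0) = 210, h′′′(0) = 0.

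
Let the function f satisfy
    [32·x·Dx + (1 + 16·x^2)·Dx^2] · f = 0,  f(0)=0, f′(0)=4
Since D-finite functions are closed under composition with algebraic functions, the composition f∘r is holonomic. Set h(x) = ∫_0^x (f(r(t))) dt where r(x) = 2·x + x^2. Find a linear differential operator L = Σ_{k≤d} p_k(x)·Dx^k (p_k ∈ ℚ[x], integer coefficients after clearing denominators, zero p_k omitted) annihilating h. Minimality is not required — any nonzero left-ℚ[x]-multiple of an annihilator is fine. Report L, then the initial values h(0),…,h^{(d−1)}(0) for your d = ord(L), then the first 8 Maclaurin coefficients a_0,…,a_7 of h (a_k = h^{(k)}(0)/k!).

L = (-1 + 128·x + 256·x^2 + 192·x^3 + 48·x^4)·Dx^2 + (1 + x + 64·x^2 + 128·x^3 + 80·x^4 + 16·x^5)·Dx^3  (order 3).
h: a_k = 0, 0, 4, 4/3, -128/3, -256/5, 16064/15, 49088/21, …
ICs: h(0) = 0, h′(0) = 0, h′′(0) = 8.

f: a_k = 0, 4, 0, -64/3, 0, 1024/5, 0, -16384/7, …
f∘r: x↦r, Dx↦Dx/r' in L_f ⇒ L₀.
∫: right-multiply L₀ by Dx.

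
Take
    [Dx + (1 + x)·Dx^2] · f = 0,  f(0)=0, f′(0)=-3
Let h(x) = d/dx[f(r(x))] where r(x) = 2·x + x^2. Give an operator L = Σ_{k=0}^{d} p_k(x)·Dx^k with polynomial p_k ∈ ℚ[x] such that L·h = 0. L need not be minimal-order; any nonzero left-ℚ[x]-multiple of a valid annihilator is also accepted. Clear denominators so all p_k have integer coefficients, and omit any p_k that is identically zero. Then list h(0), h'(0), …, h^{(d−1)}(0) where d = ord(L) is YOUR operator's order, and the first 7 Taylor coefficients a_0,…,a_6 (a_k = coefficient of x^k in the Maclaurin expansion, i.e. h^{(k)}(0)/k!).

L = 1 + (1 + x)·Dx  (order 1).
h: a_k = -6, 6, -6, 6, -6, 6, -6, …
ICs: h(0) = -6.

f: a_k = 0, -3, 3/2, -1, 3/4, -3/5, 1/2, …
Substitute x→r, Dx→(1/r')Dx; clear ⇒ L₀.
Derive L from L₀ (diff closure).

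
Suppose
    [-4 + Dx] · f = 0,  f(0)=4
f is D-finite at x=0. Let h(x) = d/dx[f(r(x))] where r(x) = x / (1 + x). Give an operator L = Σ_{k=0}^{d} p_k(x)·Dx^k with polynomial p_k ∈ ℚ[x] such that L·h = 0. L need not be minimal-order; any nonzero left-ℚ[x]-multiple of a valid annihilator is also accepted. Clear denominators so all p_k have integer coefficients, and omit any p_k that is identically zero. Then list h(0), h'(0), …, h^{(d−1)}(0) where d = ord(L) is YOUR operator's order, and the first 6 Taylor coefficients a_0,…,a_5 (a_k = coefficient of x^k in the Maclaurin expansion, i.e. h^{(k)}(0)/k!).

L = (2 - 2·x) + (-1 - 2·x - x^2)·Dx  (order 1).
h: a_k = 16, 32, -16, -64/3, 112/3, -352/15, …
ICs: h(0) = 16.

f: a_k = 4, 16, 32, 128/3, 128/3, 512/15, …
h₀=f(r): pull back L_f along r ⇒ L₀.
Differentiate: ansatz ord ≤ ord L₀ ⇒ L.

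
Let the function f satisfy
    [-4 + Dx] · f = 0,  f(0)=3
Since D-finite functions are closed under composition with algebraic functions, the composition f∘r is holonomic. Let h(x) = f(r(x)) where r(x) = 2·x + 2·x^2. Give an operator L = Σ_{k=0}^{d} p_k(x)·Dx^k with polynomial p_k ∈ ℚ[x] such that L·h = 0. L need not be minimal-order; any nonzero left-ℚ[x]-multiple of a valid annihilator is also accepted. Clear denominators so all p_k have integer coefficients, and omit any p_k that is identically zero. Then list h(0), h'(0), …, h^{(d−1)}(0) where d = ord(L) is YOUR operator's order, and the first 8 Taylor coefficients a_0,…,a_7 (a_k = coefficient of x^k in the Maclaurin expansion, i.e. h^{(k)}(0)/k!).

L = (-8 - 16·x) + Dx  (order 1).
h: a_k = 3, 24, 120, 448, 1376, 18176/5, 127744/15, 378880/21, …
ICs: h(0) = 3.

f: a_k = 3, 12, 24, 32, 32, 128/5, 256/15, 1024/105, …
h₀=f(r): pull back L_f along r ⇒ L₀.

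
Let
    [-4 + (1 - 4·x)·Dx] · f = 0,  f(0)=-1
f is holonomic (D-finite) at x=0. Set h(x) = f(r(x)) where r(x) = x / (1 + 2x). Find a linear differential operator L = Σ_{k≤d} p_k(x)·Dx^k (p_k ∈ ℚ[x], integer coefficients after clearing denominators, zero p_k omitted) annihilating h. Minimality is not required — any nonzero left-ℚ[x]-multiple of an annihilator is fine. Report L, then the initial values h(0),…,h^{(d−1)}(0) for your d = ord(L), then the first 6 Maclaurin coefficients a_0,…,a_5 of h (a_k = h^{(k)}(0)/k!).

f: a_k = -1, -4, -16, -64, -256, -1024, …
Change of var in L_f (x↦r) gives L₀.
L = 4 + (-1 + 4·x^2)·Dx  (order 1).
h: a_k = -1, -4, -8, -16, -32, -64, …
ICs: h(0) = -1.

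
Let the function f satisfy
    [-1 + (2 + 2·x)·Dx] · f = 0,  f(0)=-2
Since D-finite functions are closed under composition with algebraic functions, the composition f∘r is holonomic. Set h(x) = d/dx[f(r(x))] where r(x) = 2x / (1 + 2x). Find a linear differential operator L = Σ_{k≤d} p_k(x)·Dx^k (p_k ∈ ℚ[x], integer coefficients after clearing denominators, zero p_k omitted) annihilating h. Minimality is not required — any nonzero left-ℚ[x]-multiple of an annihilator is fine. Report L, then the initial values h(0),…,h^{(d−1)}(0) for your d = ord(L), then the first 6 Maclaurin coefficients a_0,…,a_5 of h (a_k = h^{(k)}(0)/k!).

L = (-5 - 16·x) + (-1 - 6·x - 8·x^2)·Dx  (order 1).
h: a_k = -2, 10, -39, 141, -1995/4, 7059/4, …
ICs: h(0) = -2.

f: a_k = -2, -1, 1/4, -1/8, 5/64, -7/128, …
L₀ from L_f via x↦r, Dx↦r'^{-1}Dx.
Derive L from L₀ (diff closure).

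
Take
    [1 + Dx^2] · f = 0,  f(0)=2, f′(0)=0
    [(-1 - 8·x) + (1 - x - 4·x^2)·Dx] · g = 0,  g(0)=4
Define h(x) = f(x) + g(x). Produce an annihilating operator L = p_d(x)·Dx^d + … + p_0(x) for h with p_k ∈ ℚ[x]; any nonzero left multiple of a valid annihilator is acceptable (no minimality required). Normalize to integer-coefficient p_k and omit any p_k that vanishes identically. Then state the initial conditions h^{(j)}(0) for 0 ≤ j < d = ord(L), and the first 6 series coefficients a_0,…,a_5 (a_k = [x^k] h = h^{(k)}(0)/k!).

f: a_k = 2, 0, -1, 0, 1/12, 0, …
g: a_k = 4, 4, 20, 36, 116, 260, …
h₀=f+g: left-lcm gives L₀, ord ≤ 3.
L = (-55 - 486·x - 553·x^2 - 1488·x^3 - 80·x^4 - 128·x^5) + (11 + 11·x + 23·x^2 - 169·x^3 - 348·x^4 - 48·x^5 - 64·x^6)·Dx + (-55 - 486·x - 553·x^2 - 1488·x^3 - 80·x^4 - 128·x^5)·Dx^2 + (11 + 11·x + 23·x^2 - 169·x^3 - 348·x^4 - 48·x^5 - 64·x^6)·Dx^3  (order 3).
h: a_k = 6, 4, 19, 36, 1393/12, 260, …
ICs: h(0) = 6, h′(0) = 4, h′′(0) = 38.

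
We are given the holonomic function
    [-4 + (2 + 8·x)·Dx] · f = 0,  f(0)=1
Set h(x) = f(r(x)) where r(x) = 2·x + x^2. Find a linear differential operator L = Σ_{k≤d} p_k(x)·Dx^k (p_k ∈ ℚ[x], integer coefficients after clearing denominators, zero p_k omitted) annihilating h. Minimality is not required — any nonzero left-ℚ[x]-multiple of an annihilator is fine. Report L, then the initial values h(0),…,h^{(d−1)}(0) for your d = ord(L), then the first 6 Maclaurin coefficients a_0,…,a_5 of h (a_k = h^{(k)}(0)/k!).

f: a_k = 1, 2, -2, 4, -10, 28, …
Substitute x→r, Dx→(1/r')Dx; clear ⇒ L₀.
L = (-4 - 4·x) + (1 + 8·x + 4·x^2)·Dx  (order 1).
h: a_k = 1, 4, -6, 24, -114, 600, …
ICs: h(0) = 1.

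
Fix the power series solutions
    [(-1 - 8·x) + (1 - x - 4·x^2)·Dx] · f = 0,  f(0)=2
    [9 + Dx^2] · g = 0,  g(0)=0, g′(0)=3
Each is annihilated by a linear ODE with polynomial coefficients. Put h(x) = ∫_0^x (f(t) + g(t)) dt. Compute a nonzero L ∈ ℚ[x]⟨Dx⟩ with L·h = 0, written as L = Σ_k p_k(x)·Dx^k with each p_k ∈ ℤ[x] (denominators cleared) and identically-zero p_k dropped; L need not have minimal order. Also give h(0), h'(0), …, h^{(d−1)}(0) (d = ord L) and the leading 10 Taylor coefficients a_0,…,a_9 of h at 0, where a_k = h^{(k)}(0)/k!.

L = (567 + 4806·x + 3321·x^2 + 9936·x^3 + 6480·x^4 + 10368·x^5)·Dx + (-171 + 117·x + 441·x^2 - 135·x^3 + 540·x^4 + 3888·x^5 + 5184·x^6)·Dx^2 + (63 + 534·x + 369·x^2 + 1104·x^3 + 720·x^4 + 1152·x^5)·Dx^3 + (-19 + 13·x + 49·x^2 - 15·x^3 + 60·x^4 + 432·x^5 + 576·x^6)·Dx^4  (order 4).
h: a_k = 0, 2, 5/2, 10/3, 27/8, 58/5, 5281/240, 362/7, 493677/4480, 2330/9, …
ICs: h(0) = 0, h′(0) = 2, h′′(0) = 5, h′′′(0) = 20.

f: a_k = 2, 2, 10, 18, 58, 130, 362, 882, 2330, 5858, …
g: a_k = 0, 3, 0, -9/2, 0, 81/40, 0, -243/560, 0, 243/4480, …
Sum ⇒ L₀ = lclm(L_f,L_g) in ℚ(x)⟨Dx⟩.
h=∫h₀ ⇒ L = L₀·Dx.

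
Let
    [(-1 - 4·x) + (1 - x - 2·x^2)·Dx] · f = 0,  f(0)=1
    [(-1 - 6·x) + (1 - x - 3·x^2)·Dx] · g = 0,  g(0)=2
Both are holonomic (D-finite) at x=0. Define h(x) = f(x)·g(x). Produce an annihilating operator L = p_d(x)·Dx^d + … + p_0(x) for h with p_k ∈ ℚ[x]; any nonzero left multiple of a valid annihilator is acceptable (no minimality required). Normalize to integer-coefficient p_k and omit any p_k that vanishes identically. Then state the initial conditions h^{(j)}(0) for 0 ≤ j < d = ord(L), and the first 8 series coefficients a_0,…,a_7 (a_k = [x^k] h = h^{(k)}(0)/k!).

L = (-2 - 8·x + 15·x^2 + 24·x^3) + (1 - 2·x - 4·x^2 + 5·x^3 + 6·x^4)·Dx  (order 1).
h: a_k = 2, 4, 16, 38, 108, 264, 674, 1636, …
ICs: h(0) = 2.

f: a_k = 1, 1, 3, 5, 11, 21, 43, 85, …
g: a_k = 2, 2, 8, 14, 38, 80, 194, 434, …
Product ⇒ symmetric product L₀, ord ≤ 1.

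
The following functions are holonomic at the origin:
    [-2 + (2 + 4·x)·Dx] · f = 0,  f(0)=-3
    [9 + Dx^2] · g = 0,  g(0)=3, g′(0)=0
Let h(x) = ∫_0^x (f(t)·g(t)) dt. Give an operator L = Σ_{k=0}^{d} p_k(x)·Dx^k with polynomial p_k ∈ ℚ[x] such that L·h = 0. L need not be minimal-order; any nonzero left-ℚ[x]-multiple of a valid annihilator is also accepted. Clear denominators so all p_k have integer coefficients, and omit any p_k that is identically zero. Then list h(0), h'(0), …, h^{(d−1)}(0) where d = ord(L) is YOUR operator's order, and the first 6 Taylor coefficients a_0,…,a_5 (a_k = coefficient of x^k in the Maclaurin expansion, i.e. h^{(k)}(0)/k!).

L = (12 + 36·x + 36·x^2)·Dx + (-2 - 4·x)·Dx^2 + (1 + 4·x + 4·x^2)·Dx^3  (order 3).
h: a_k = 0, -9, -9/2, 15, 9, -9, …
ICs: h(0) = 0, h′(0) = -9, h′′(0) = -9.

f: a_k = -3, -3, 3/2, -3/2, 15/8, -21/8, …
g: a_k = 3, 0, -27/2, 0, 81/8, 0, …
Product ⇒ symmetric product L₀, ord ≤ 2.
h=∫h₀ ⇒ L = L₀·Dx.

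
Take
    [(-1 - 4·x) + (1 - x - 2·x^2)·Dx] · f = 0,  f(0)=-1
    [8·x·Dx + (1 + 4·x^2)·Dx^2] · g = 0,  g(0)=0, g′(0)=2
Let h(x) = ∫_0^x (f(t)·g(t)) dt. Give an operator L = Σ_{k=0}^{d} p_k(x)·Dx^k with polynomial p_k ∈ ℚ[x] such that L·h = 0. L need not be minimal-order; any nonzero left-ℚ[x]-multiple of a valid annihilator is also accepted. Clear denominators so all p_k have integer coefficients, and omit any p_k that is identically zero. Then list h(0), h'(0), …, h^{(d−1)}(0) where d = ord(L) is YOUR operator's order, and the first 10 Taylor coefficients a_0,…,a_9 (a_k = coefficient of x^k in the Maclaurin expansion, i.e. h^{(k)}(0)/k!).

L = (4 + 8·x + 48·x^2)·Dx + (2 + 16·x^2 + 48·x^3)·Dx^2 + (-1 + x - 2·x^2 + 4·x^3 + 8·x^4)·Dx^3  (order 3).
h: a_k = 0, 0, -1, -2/3, -5/6, -22/15, -17/5, -526/105, -3023/420, -298/21, …
ICs: h(0) = 0, h′(0) = 0, h′′(0) = -2.

f: a_k = -1, -1, -3, -5, -11, -21, -43, -85, -171, -341, …
g: a_k = 0, 2, 0, -8/3, 0, 32/5, 0, -128/7, 0, 512/9, …
Product ⇒ symmetric product L₀, ord ≤ 2.
∫: right-multiply L₀ by Dx.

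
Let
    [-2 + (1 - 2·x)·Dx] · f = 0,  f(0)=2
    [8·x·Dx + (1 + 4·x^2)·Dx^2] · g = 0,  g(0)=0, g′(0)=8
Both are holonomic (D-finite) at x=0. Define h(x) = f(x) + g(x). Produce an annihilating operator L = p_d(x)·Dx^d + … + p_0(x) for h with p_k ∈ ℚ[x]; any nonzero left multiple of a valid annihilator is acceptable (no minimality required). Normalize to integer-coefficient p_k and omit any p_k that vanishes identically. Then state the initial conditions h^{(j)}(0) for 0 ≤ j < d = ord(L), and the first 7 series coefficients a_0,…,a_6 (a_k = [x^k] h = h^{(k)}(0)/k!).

L = (-8 + 64·x + 96·x^2)·Dx + (8 - 8·x + 32·x^2 + 96·x^3)·Dx^2 + (-1 + 16·x^4)·Dx^3  (order 3).
h: a_k = 2, 12, 8, 16/3, 32, 448/5, 128, …
ICs: h(0) = 2, h′(0) = 12, h′′(0) = 16.

f: a_k = 2, 4, 8, 16, 32, 64, 128, …
g: a_k = 0, 8, 0, -32/3, 0, 128/5, 0, …
Weyl lclm of L_f,L_g ⇒ L₀ (ord ≤ 3).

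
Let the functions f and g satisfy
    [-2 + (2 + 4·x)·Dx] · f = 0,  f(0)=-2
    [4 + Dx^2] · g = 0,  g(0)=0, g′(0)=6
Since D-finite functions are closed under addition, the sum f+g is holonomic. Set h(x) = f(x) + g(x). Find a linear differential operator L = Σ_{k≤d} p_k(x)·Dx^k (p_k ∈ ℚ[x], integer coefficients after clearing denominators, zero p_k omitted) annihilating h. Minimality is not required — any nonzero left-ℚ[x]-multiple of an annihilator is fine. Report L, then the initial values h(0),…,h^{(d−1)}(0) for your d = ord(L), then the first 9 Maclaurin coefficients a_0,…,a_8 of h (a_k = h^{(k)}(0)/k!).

L = (-28 - 64·x - 64·x^2) + (12 + 88·x + 192·x^2 + 128·x^3)·Dx + (-7 - 16·x - 16·x^2)·Dx^2 + (3 + 22·x + 48·x^2 + 32·x^3)·Dx^3  (order 3).
h: a_k = -2, 4, 1, -5, 5/4, -19/20, 21/8, -3529/840, 429/64, …
ICs: h(0) = -2, h′(0) = 4, h′′(0) = 2.

f: a_k = -2, -2, 1, -1, 5/4, -7/4, 21/8, -33/8, 429/64, …
g: a_k = 0, 6, 0, -4, 0, 4/5, 0, -8/105, 0, …
L₀ := lclm(L_f,L_g); ord L₀ ≤ 1+2.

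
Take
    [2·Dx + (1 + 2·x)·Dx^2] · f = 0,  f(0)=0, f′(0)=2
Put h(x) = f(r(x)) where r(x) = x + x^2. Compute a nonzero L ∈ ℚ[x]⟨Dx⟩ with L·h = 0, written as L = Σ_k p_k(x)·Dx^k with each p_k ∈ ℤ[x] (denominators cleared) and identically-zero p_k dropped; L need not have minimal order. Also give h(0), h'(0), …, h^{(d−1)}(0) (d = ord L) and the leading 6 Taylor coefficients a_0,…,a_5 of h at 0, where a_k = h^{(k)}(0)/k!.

f: a_k = 0, 2, -2, 8/3, -4, 32/5, …
Substitute x→r, Dx→(1/r')Dx; clear ⇒ L₀.
L = (4·x + 4·x^2)·Dx + (1 + 4·x + 6·x^2 + 4·x^3)·Dx^2  (order 2).
h: a_k = 0, 2, 0, -4/3, 2, -8/5, …
ICs: h(0) = 0, h′(0) = 2.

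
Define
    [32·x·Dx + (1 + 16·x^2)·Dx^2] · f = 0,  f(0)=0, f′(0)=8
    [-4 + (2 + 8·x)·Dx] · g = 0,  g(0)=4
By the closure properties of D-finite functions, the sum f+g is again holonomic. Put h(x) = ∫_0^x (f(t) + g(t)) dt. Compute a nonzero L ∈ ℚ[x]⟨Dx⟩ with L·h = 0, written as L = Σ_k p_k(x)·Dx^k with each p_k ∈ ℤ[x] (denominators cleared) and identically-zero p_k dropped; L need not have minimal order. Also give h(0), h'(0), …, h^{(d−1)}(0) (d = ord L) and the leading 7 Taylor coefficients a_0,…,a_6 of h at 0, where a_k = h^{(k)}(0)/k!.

L = (-32 - 320·x + 1536·x^2 + 3072·x^3)·Dx^2 + (-22 - 128·x + 320·x^2 + 6144·x^3 + 10752·x^4)·Dx^3 + (-1 + 12·x + 96·x^2 + 384·x^3 + 1792·x^4 + 3072·x^5)·Dx^4  (order 4).
h: a_k = 0, 4, 8, -8/3, -20/3, -8, 1304/15, …
ICs: h(0) = 0, h′(0) = 4, h′′(0) = 16, h′′′(0) = -16.

f: a_k = 0, 8, 0, -128/3, 0, 2048/5, 0, …
g: a_k = 4, 8, -8, 16, -40, 112, -336, …
Weyl lclm of L_f,L_g ⇒ L₀ (ord ≤ 3).
∫: right-multiply L₀ by Dx.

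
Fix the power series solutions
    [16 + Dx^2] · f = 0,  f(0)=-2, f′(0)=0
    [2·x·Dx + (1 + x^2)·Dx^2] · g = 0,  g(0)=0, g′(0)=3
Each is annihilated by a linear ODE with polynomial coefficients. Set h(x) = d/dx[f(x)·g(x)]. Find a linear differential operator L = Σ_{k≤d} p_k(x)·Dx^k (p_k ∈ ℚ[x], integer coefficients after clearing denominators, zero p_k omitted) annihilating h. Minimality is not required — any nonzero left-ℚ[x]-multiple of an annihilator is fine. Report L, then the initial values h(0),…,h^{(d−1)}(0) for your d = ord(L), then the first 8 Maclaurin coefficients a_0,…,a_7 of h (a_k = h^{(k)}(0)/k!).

f: a_k = -2, 0, 16, 0, -64/3, 0, 512/45, 0, …
g: a_k = 0, 3, 0, -1, 0, 3/5, 0, -3/7, …
Sym-product of L_f,L_g gives L₀ (≤ ord 4).
Derive L from L₀ (diff closure).
L = (32960 + 157056·x^2 + 319424·x^4 + 359424·x^6 + 242688·x^8 + 94208·x^10 + 16384·x^12) + (6752·x + 28736·x^3 + 49120·x^5 + 43520·x^7 + 20480·x^9 + 4096·x^11)·Dx + (3420 + 17320·x^2 + 37356·x^4 + 44272·x^6 + 30848·x^8 + 12032·x^10 + 2048·x^12)·Dx^2 + (422·x + 1796·x^3 + 3070·x^5 + 2720·x^7 + 1280·x^9 + 256·x^11)·Dx^3 + (85 + 469·x^2 + 1087·x^4 + 1363·x^6 + 980·x^8 + 384·x^10 + 64·x^12)·Dx^4  (order 4).
h: a_k = -6, 0, 150, 0, -406, 0, 6922/15, 0, …
ICs: h(0) = -6, h′(0) = 0, h′′(0) = 300, h′′′(0) = 0.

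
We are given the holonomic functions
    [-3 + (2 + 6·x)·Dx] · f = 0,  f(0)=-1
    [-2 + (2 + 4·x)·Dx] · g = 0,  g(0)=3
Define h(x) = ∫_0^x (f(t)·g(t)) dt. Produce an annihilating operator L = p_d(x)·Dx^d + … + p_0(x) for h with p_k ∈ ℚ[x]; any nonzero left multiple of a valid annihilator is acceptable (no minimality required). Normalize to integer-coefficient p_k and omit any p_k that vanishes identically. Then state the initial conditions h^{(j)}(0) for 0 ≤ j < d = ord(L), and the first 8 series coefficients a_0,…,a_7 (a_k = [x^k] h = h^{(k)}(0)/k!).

L = (-5 - 12·x)·Dx + (2 + 10·x + 12·x^2)·Dx^2  (order 2).
h: a_k = 0, -3, -15/4, 1/8, -15/64, 303/640, -515/512, 15903/7168, …
ICs: h(0) = 0, h′(0) = -3.

f: a_k = -1, -3/2, 9/8, -27/16, 405/128, -1701/256, 15309/1024, -72171/2048, …
g: a_k = 3, 3, -3/2, 3/2, -15/8, 21/8, -63/16, 99/16, …
Sym-product of L_f,L_g gives L₀ (≤ ord 1).
h=∫h₀ ⇒ L = L₀·Dx.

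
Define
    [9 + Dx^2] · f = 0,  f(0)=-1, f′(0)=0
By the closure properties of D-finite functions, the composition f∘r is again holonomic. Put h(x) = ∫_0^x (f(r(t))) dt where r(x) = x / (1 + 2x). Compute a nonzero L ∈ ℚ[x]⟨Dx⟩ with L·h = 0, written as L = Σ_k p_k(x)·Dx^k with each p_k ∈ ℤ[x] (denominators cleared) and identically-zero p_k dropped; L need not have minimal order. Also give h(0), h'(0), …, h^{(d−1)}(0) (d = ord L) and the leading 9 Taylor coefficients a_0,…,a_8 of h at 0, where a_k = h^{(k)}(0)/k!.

L = 9·Dx + (4 + 24·x + 48·x^2 + 32·x^3)·Dx^2 + (1 + 8·x + 24·x^2 + 32·x^3 + 16·x^4)·Dx^3  (order 3).
h: a_k = 0, -1, 0, 3/2, -9/2, 81/8, -39/2, 2583/80, -6723/160, …
ICs: h(0) = 0, h′(0) = -1, h′′(0) = 0.

f: a_k = -1, 0, 9/2, 0, -27/8, 0, 81/80, 0, -729/4480, …
L₀ from L_f via x↦r, Dx↦r'^{-1}Dx.
h=∫h₀ ⇒ L = L₀·Dx.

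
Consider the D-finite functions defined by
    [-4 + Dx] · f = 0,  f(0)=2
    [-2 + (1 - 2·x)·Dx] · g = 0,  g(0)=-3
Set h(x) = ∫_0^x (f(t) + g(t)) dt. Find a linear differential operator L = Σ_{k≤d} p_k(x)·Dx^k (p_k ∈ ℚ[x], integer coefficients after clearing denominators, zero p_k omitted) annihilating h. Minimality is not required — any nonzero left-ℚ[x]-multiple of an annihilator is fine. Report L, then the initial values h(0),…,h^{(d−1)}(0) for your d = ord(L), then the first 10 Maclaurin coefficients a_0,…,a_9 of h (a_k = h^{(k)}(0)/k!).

L = 32·x·Dx + (4 - 32·x + 32·x^2)·Dx^2 + (-1 + 6·x - 8·x^2)·Dx^3  (order 3).
h: a_k = 0, -1, 1, 4/3, -2/3, -16/3, -592/45, -8128/315, -14864/315, -240896/2835, …
ICs: h(0) = 0, h′(0) = -1, h′′(0) = 2.

f: a_k = 2, 8, 16, 64/3, 64/3, 256/15, 512/45, 2048/315, 1024/315, 4096/2835, …
g: a_k = -3, -6, -12, -24, -48, -96, -192, -384, -768, -1536, …
h₀=f+g: left-lcm gives L₀, ord ≤ 2.
Integrate: L := L₀·Dx.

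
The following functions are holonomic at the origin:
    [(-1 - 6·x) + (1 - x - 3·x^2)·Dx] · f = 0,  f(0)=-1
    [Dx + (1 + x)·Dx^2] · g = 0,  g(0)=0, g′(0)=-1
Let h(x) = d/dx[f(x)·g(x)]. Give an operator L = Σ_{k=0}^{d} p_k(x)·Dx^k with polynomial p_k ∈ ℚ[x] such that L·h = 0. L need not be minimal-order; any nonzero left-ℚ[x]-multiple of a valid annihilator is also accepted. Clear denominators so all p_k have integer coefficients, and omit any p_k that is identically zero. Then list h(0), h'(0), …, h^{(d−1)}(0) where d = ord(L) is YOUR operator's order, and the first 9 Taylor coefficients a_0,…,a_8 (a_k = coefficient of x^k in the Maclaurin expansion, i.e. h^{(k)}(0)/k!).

L = (142 + 378·x + 324·x^2) + (19 + 173·x + 396·x^2 + 252·x^3)·Dx + (-7 - 12·x + 28·x^2 + 69·x^3 + 36·x^4)·Dx^2  (order 2).
h: a_k = 1, 1, 23/2, 61/3, 1007/12, 956/5, 34591/60, 149381/105, 1071061/280, …
ICs: h(0) = 1, h′(0) = 1.

f: a_k = -1, -1, -4, -7, -19, -40, -97, -217, -508, …
g: a_k = 0, -1, 1/2, -1/3, 1/4, -1/5, 1/6, -1/7, 1/8, …
f·g: L₀ = L_f ⊗_s L_g, ord ≤ 1·2.
Differentiate: ansatz ord ≤ ord L₀ ⇒ L.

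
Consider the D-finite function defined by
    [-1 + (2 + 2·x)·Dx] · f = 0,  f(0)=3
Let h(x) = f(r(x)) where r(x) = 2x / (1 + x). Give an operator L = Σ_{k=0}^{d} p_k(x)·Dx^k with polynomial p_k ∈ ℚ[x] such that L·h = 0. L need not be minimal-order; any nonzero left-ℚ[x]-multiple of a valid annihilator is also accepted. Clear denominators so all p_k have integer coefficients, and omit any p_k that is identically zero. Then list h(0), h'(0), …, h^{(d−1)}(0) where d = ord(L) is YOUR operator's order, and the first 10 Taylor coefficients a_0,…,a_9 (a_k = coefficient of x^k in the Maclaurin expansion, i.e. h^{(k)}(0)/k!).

L = -1 + (1 + 4·x + 3·x^2)·Dx  (order 1).
h: a_k = 3, 3, -9/2, 15/2, -111/8, 225/8, -981/16, 2259/16, -43335/128, 107097/128, …
ICs: h(0) = 3.

f: a_k = 3, 3/2, -3/8, 3/16, -15/128, 21/256, -63/1024, 99/2048, -1287/32768, 2145/65536, …
Change of var in L_f (x↦r) gives L₀.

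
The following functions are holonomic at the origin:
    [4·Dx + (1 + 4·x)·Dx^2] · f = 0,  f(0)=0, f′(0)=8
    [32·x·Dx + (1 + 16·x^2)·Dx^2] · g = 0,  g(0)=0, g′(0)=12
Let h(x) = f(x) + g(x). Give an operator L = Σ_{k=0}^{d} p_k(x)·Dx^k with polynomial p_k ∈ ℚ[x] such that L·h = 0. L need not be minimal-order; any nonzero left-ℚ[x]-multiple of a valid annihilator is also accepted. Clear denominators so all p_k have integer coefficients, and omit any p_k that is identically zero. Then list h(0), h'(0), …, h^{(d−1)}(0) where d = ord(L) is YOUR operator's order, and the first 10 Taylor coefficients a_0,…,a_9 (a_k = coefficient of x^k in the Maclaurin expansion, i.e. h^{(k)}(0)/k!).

f: a_k = 0, 8, -16, 128/3, -128, 2048/5, -4096/3, 32768/7, -16384, 524288/9, …
g: a_k = 0, 12, 0, -64, 0, 3072/5, 0, -49152/7, 0, 262144/3, …
L₀ := lclm(L_f,L_g); ord L₀ ≤ 2+2.
L = (-32 - 384·x + 1536·x^2 + 2048·x^3)·Dx + (-16 - 64·x + 3072·x^3 + 4096·x^4)·Dx^2 + (-1 + 4·x + 32·x^2 + 128·x^3 + 768·x^4 + 1024·x^5)·Dx^3  (order 3).
h: a_k = 0, 20, -16, -64/3, -128, 1024, -4096/3, -16384/7, -16384, 1310720/9, …
ICs: h(0) = 0, h′(0) = 20, h′′(0) = -32.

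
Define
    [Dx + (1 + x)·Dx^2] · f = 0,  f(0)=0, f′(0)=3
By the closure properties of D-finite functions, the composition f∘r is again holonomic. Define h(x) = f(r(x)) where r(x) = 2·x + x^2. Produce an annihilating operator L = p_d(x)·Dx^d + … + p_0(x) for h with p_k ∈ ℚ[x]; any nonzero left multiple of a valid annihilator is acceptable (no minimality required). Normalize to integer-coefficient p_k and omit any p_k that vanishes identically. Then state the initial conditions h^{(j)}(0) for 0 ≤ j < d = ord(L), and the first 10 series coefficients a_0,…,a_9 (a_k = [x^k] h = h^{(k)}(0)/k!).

L = Dx + (1 + x)·Dx^2  (order 2).
h: a_k = 0, 6, -3, 2, -3/2, 6/5, -1, 6/7, -3/4, 2/3, …
ICs: h(0) = 0, h′(0) = 6.

f: a_k = 0, 3, -3/2, 1, -3/4, 3/5, -1/2, 3/7, -3/8, 1/3, …
L₀ from L_f via x↦r, Dx↦r'^{-1}Dx.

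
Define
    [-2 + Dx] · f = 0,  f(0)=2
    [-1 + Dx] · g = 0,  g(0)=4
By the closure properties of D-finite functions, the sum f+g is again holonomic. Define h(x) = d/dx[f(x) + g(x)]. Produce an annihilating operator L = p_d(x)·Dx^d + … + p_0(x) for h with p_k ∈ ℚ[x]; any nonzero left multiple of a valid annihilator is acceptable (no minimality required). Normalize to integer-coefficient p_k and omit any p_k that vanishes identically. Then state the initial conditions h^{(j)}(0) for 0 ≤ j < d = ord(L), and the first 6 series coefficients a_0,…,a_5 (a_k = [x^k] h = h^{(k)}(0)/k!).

L = 2 - 3·Dx + Dx^2  (order 2).
h: a_k = 8, 12, 10, 6, 17/6, 11/10, …
ICs: h(0) = 8, h′(0) = 12.

f: a_k = 2, 4, 4, 8/3, 4/3, 8/15, …
g: a_k = 4, 4, 2, 2/3, 1/6, 1/30, …
L₀ := lclm(L_f,L_g); ord L₀ ≤ 1+1.
Differentiate: ansatz ord ≤ ord L₀ ⇒ L.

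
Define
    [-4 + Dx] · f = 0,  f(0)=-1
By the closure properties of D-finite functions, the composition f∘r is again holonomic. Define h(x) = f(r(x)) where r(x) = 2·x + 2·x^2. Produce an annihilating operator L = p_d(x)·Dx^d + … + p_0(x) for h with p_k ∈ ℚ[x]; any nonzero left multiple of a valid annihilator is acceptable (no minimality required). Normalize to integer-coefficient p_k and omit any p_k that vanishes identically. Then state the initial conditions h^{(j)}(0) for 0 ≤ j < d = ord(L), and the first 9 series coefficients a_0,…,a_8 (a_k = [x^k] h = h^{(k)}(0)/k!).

L = (-8 - 16·x) + Dx  (order 1).
h: a_k = -1, -8, -40, -448/3, -1376/3, -18176/15, -127744/45, -378880/63, -3682816/315, …
ICs: h(0) = -1.

f: a_k = -1, -4, -8, -32/3, -32/3, -128/15, -256/45, -1024/315, -512/315, …
Substitute x→r, Dx→(1/r')Dx; clear ⇒ L₀.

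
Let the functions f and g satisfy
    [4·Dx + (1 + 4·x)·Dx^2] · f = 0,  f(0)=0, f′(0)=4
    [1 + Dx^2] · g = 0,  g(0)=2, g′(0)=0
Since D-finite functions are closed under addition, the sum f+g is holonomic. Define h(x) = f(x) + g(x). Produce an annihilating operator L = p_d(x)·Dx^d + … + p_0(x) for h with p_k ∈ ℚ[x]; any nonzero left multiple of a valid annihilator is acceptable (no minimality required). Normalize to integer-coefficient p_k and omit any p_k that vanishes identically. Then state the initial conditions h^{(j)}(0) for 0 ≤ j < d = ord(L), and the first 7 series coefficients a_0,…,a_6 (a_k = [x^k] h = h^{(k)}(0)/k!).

f: a_k = 0, 4, -8, 64/3, -64, 1024/5, -2048/3, …
g: a_k = 2, 0, -1, 0, 1/12, 0, -1/360, …
Weyl lclm of L_f,L_g ⇒ L₀ (ord ≤ 4).
L = (388 + 32·x + 64·x^2)·Dx + (33 + 140·x + 48·x^2 + 64·x^3)·Dx^2 + (388 + 32·x + 64·x^2)·Dx^3 + (33 + 140·x + 48·x^2 + 64·x^3)·Dx^4  (order 4).
h: a_k = 2, 4, -9, 64/3, -767/12, 1024/5, -245761/360, …
ICs: h(0) = 2, h′(0) = 4, h′′(0) = -18, h′′′(0) = 128.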